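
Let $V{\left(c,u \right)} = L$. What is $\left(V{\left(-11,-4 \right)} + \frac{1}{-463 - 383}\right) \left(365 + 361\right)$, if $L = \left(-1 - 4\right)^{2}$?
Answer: $\frac{2559029}{141} \approx 18149.0$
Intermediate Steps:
$L = 25$ ($L = \left(-5\right)^{2} = 25$)
$V{\left(c,u \right)} = 25$
$\left(V{\left(-11,-4 \right)} + \frac{1}{-463 - 383}\right) \left(365 + 361\right) = \left(25 + \frac{1}{-463 - 383}\right) \left(365 + 361\right) = \left(25 + \frac{1}{-846}\right) 726 = \left(25 - \frac{1}{846}\right) 726 = \frac{21149}{846} \cdot 726 = \frac{2559029}{141}$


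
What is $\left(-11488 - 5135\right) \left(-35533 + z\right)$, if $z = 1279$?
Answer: $569404242$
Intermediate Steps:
$\left(-11488 - 5135\right) \left(-35533 + z\right) = \left(-11488 - 5135\right) \left(-35533 + 1279\right) = \left(-16623\right) \left(-34254\right) = 569404242$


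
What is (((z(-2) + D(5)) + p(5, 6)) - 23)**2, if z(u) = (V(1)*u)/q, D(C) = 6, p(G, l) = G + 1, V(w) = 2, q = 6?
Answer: 1225/9 ≈ 136.11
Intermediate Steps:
p(G, l) = 1 + G
z(u) = u/3 (z(u) = (2*u)/6 = (2*u)*(1/6) = u/3)
(((z(-2) + D(5)) + p(5, 6)) - 23)**2 = ((((1/3)*(-2) + 6) + (1 + 5)) - 23)**2 = (((-2/3 + 6) + 6) - 23)**2 = ((16/3 + 6) - 23)**2 = (34/3 - 23)**2 = (-35/3)**2 = 1225/9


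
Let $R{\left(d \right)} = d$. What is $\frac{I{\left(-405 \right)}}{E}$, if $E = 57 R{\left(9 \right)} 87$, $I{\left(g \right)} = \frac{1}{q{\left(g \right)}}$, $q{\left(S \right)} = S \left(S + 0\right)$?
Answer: $\frac{1}{7320599775} \approx 1.366 \cdot 10^{-10}$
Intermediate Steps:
$q{\left(S \right)} = S^{2}$ ($q{\left(S \right)} = S S = S^{2}$)
$I{\left(g \right)} = \frac{1}{g^{2}}$
$E = 44631$ ($E = 57 \cdot 9 \cdot 87 = 513 \cdot 87 = 44631$)
$\frac{I{\left(-405 \right)}}{E} = \frac{1}{164025 \cdot 44631} = \frac{1}{164025} \cdot \frac{1}{44631} = \frac{1}{7320599775}$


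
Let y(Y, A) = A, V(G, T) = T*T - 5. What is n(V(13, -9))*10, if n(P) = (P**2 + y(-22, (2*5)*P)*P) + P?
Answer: 636120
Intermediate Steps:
V(G, T) = -5 + T**2 (V(G, T) = T**2 - 5 = -5 + T**2)
n(P) = P + 11*P**2 (n(P) = (P**2 + ((2*5)*P)*P) + P = (P**2 + (10*P)*P) + P = (P**2 + 10*P**2) + P = 11*P**2 + P = P + 11*P**2)
n(V(13, -9))*10 = ((-5 + (-9)**2)*(1 + 11*(-5 + (-9)**2)))*10 = ((-5 + 81)*(1 + 11*(-5 + 81)))*10 = (76*(1 + 11*76))*10 = (76*(1 + 836))*10 = (76*837)*10 = 63612*10 = 636120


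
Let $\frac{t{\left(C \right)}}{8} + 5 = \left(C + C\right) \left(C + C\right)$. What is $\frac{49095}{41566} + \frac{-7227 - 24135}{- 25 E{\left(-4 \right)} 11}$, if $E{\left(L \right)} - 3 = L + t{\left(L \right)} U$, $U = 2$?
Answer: $\frac{14035153767}{10779102950} \approx 1.3021$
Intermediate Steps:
$t{\left(C \right)} = -40 + 32 C^{2}$ ($t{\left(C \right)} = -40 + 8 \left(C + C\right) \left(C + C\right) = -40 + 8 \cdot 2 C 2 C = -40 + 8 \cdot 4 C^{2} = -40 + 32 C^{2}$)
$E{\left(L \right)} = -77 + L + 64 L^{2}$ ($E{\left(L \right)} = 3 + \left(L + \left(-40 + 32 L^{2}\right) 2\right) = 3 + \left(L + \left(-80 + 64 L^{2}\right)\right) = 3 + \left(-80 + L + 64 L^{2}\right) = -77 + L + 64 L^{2}$)
$\frac{49095}{41566} + \frac{-7227 - 24135}{- 25 E{\left(-4 \right)} 11} = \frac{49095}{41566} + \frac{-7227 - 24135}{- 25 \left(-77 - 4 + 64 \left(-4\right)^{2}\right) 11} = 49095 \cdot \frac{1}{41566} - \frac{31362}{- 25 \left(-77 - 4 + 64 \cdot 16\right) 11} = \frac{49095}{41566} - \frac{31362}{- 25 \left(-77 - 4 + 1024\right) 11} = \frac{49095}{41566} - \frac{31362}{\left(-25\right) 943 \cdot 11} = \frac{49095}{41566} - \frac{31362}{\left(-23575\right) 11} = \frac{49095}{41566} - \frac{31362}{-259325} = \frac{49095}{41566} - - \frac{31362}{259325} = \frac{49095}{41566} + \frac{31362}{259325} = \frac{14035153767}{10779102950}$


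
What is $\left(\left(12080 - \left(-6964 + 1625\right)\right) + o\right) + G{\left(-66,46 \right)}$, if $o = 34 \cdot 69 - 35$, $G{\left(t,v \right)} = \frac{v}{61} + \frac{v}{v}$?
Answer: $\frac{1203637}{61} \approx 19732.0$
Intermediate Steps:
$G{\left(t,v \right)} = 1 + \frac{v}{61}$ ($G{\left(t,v \right)} = v \frac{1}{61} + 1 = \frac{v}{61} + 1 = 1 + \frac{v}{61}$)
$o = 2311$ ($o = 2346 - 35 = 2311$)
$\left(\left(12080 - \left(-6964 + 1625\right)\right) + o\right) + G{\left(-66,46 \right)} = \left(\left(12080 - \left(-6964 + 1625\right)\right) + 2311\right) + \left(1 + \frac{1}{61} \cdot 46\right) = \left(\left(12080 - -5339\right) + 2311\right) + \left(1 + \frac{46}{61}\right) = \left(\left(12080 + 5339\right) + 2311\right) + \frac{107}{61} = \left(17419 + 2311\right) + \frac{107}{61} = 19730 + \frac{107}{61} = \frac{1203637}{61}$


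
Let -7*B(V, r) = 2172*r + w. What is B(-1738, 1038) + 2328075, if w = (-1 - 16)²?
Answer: 14041700/7 ≈ 2.0060e+6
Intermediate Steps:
w = 289 (w = (-17)² = 289)
B(V, r) = -289/7 - 2172*r/7 (B(V, r) = -(2172*r + 289)/7 = -(289 + 2172*r)/7 = -289/7 - 2172*r/7)
B(-1738, 1038) + 2328075 = (-289/7 - 2172/7*1038) + 2328075 = (-289/7 - 2254536/7) + 2328075 = -2254825/7 + 2328075 = 14041700/7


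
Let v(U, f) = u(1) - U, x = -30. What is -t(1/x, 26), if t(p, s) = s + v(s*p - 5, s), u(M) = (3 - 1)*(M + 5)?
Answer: -658/15 ≈ -43.867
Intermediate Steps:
u(M) = 10 + 2*M (u(M) = 2*(5 + M) = 10 + 2*M)
v(U, f) = 12 - U (v(U, f) = (10 + 2*1) - U = (10 + 2) - U = 12 - U)
t(p, s) = 17 + s - p*s (t(p, s) = s + (12 - (s*p - 5)) = s + (12 - (p*s - 5)) = s + (12 - (-5 + p*s)) = s + (12 + (5 - p*s)) = s + (17 - p*s) = 17 + s - p*s)
-t(1/x, 26) = -(17 + 26 - 1*26/(-30)) = -(17 + 26 - 1*(-1/30)*26) = -(17 + 26 + 13/15) = -1*658/15 = -658/15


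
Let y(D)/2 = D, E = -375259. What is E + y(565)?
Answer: -374129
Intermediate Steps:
y(D) = 2*D
E + y(565) = -375259 + 2*565 = -375259 + 1130 = -374129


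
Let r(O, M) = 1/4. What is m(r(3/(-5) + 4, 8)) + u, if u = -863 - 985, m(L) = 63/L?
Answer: -1596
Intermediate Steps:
r(O, M) = 1/4
u = -1848
m(r(3/(-5) + 4, 8)) + u = 63/(1/4) - 1848 = 63*4 - 1848 = 252 - 1848 = -1596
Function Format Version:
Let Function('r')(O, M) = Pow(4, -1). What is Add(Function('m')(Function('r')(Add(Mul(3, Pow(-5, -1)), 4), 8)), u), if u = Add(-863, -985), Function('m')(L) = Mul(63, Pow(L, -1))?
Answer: -1596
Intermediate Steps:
Function('r')(O, M) = Rational(1, 4)
u = -1848
Add(Function('m')(Function('r')(Add(Mul(3, Pow(-5, -1)), 4), 8)), u) = Add(Mul(63, Pow(Rational(1, 4), -1)), -1848) = Add(Mul(63, 4), -1848) = Add(252, -1848) = -1596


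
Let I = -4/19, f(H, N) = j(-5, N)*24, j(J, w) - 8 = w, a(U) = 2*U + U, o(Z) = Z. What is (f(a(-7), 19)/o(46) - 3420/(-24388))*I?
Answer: -7980372/2664389 ≈ -2.9952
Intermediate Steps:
a(U) = 3*U
j(J, w) = 8 + w
f(H, N) = 192 + 24*N (f(H, N) = (8 + N)*24 = 192 + 24*N)
I = -4/19 (I = -4*1/19 = -4/19 ≈ -0.21053)
(f(a(-7), 19)/o(46) - 3420/(-24388))*I = ((192 + 24*19)/46 - 3420/(-24388))*(-4/19) = ((192 + 456)*(1/46) - 3420*(-1/24388))*(-4/19) = (648*(1/46) + 855/6097)*(-4/19) = (324/23 + 855/6097)*(-4/19) = (1995093/140231)*(-4/19) = -7980372/2664389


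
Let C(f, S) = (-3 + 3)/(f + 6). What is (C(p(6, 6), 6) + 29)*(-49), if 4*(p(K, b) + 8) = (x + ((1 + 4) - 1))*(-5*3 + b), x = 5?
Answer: -1421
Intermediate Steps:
p(K, b) = -167/4 + 9*b/4 (p(K, b) = -8 + ((5 + ((1 + 4) - 1))*(-5*3 + b))/4 = -8 + ((5 + (5 - 1))*(-15 + b))/4 = -8 + ((5 + 4)*(-15 + b))/4 = -8 + (9*(-15 + b))/4 = -8 + (-135 + 9*b)/4 = -8 + (-135/4 + 9*b/4) = -167/4 + 9*b/4)
C(f, S) = 0 (C(f, S) = 0/(6 + f) = 0)
(C(p(6, 6), 6) + 29)*(-49) = (0 + 29)*(-49) = 29*(-49) = -1421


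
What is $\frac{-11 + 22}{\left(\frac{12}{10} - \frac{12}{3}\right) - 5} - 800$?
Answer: $- \frac{31255}{39} \approx -801.41$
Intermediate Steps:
$\frac{-11 + 22}{\left(\frac{12}{10} - \frac{12}{3}\right) - 5} - 800 = \frac{11}{\left(12 \cdot \frac{1}{10} - 4\right) - 5} - 800 = \frac{11}{\left(\frac{6}{5} - 4\right) - 5} - 800 = \frac{11}{- \frac{14}{5} - 5} - 800 = \frac{11}{- \frac{39}{5}} - 800 = 11 \left(- \frac{5}{39}\right) - 800 = - \frac{55}{39} - 800 = - \frac{31255}{39}$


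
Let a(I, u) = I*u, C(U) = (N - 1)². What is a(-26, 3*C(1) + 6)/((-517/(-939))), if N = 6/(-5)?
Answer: -12524382/12925 ≈ -969.00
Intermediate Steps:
N = -6/5 (N = 6*(-⅕) = -6/5 ≈ -1.2000)
C(U) = 121/25 (C(U) = (-6/5 - 1)² = (-11/5)² = 121/25)
a(-26, 3*C(1) + 6)/((-517/(-939))) = (-26*(3*(121/25) + 6))/((-517/(-939))) = (-26*(363/25 + 6))/((-517*(-1/939))) = (-26*513/25)/(517/939) = -13338/25*939/517 = -12524382/12925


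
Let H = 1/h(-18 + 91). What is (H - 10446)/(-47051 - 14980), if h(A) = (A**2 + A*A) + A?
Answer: 112096025/665654661 ≈ 0.16840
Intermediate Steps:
h(A) = A + 2*A**2 (h(A) = (A**2 + A**2) + A = 2*A**2 + A = A + 2*A**2)
H = 1/10731 (H = 1/((-18 + 91)*(1 + 2*(-18 + 91))) = 1/(73*(1 + 2*73)) = 1/(73*(1 + 146)) = 1/(73*147) = 1/10731 ≈ 9.3188e-5)
(H - 10446)/(-47051 - 14980) = (1/10731 - 10446)/(-47051 - 14980) = -112096025/10731/(-62031) = -112096025/10731*(-1/62031) = 112096025/665654661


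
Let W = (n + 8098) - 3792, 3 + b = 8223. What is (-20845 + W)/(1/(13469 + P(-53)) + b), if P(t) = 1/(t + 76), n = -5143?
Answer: -6716823416/2546457383 ≈ -2.6377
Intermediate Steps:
P(t) = 1/(76 + t)
b = 8220 (b = -3 + 8223 = 8220)
W = -837 (W = (-5143 + 8098) - 3792 = 2955 - 3792 = -837)
(-20845 + W)/(1/(13469 + P(-53)) + b) = (-20845 - 837)/(1/(13469 + 1/(76 - 53)) + 8220) = -21682/(1/(13469 + 1/23) + 8220) = -21682/(1/(309788/23) + 8220) = -21682/(23/309788 + 8220) = -21682/2546457383/309788 = -21682*309788/2546457383 = -6716823416/2546457383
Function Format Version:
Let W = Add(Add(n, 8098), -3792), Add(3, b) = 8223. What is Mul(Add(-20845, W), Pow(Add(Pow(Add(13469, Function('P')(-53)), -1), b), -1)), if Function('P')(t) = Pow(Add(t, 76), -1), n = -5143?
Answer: Rational(-6716823416, 2546457383) ≈ -2.6377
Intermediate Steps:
Function('P')(t) = Pow(Add(76, t), -1)
b = 8220 (b = Add(-3, 8223) = 8220)
W = -837 (W = Add(Add(-5143, 8098), -3792) = Add(2955, -3792) = -837)
Mul(Add(-20845, W), Pow(Add(Pow(Add(13469, Function('P')(-53)), -1), b), -1)) = Mul(Add(-20845, -837), Pow(Add(Pow(Add(13469, Pow(Add(76, -53), -1)), -1), 8220), -1)) = Mul(-21682, Pow(Add(Pow(Add(13469, Pow(23, -1)), -1), 8220), -1)) = Mul(-21682, Pow(Add(Pow(Add(13469, Rational(1, 23)), -1), 8220), -1)) = Mul(-21682, Pow(Add(Pow(Rational(309788, 23), -1), 8220), -1)) = Mul(-21682, Pow(Add(Rational(23, 309788), 8220), -1)) = Mul(-21682, Pow(Rational(2546457383, 309788), -1)) = Mul(-21682, Rational(309788, 2546457383)) = Rational(-6716823416, 2546457383)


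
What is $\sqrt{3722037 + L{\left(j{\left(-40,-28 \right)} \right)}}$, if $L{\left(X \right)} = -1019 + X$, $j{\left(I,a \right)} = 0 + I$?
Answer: $9 \sqrt{45938} \approx 1929.0$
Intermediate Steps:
$j{\left(I,a \right)} = I$
$\sqrt{3722037 + L{\left(j{\left(-40,-28 \right)} \right)}} = \sqrt{3722037 - 1059} = \sqrt{3720978} = 9 \sqrt{45938}$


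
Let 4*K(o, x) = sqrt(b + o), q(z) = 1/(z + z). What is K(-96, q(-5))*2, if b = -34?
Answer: I*sqrt(130)/2 ≈ 5.7009*I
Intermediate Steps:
q(z) = 1/(2*z)
K(o, x) = sqrt(-34 + o)/4
K(-96, q(-5))*2 = (sqrt(-34 - 96)/4)*2 = (sqrt(-130)/4)*2 = ((I*sqrt(130))/4)*2 = (I*sqrt(130)/4)*2 = I*sqrt(130)/2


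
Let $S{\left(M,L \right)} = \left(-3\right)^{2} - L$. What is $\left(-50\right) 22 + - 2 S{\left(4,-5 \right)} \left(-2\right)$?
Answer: $-1044$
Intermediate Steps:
$S{\left(M,L \right)} = 9 - L$
$\left(-50\right) 22 + - 2 S{\left(4,-5 \right)} \left(-2\right) = \left(-50\right) 22 + - 2 \left(9 - -5\right) \left(-2\right) = -1100 + - 2 \left(9 + 5\right) \left(-2\right) = -1100 + \left(-2\right) 14 \left(-2\right) = -1100 - -56 = -1100 + 56 = -1044$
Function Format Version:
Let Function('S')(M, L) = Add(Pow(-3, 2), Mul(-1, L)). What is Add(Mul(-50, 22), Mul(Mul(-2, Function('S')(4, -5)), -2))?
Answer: -1044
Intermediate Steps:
Function('S')(M, L) = Add(9, Mul(-1, L))
Add(Mul(-50, 22), Mul(Mul(-2, Function('S')(4, -5)), -2)) = Add(Mul(-50, 22), Mul(Mul(-2, Add(9, Mul(-1, -5))), -2)) = Add(-1100, Mul(Mul(-2, Add(9, 5)), -2)) = Add(-1100, Mul(Mul(-2, 14), -2)) = Add(-1100, Mul(-28, -2)) = Add(-1100, 56) = -1044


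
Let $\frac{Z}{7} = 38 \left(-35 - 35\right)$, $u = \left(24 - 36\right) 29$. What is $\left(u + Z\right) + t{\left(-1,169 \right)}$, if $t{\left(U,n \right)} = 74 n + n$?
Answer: $-6293$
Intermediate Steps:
$t{\left(U,n \right)} = 75 n$
$u = -348$ ($u = \left(-12\right) 29 = -348$)
$Z = -18620$ ($Z = 7 \cdot 38 \left(-35 - 35\right) = 7 \cdot 38 \left(-70\right) = 7 \left(-2660\right) = -18620$)
$\left(u + Z\right) + t{\left(-1,169 \right)} = \left(-348 - 18620\right) + 75 \cdot 169 = -18968 + 12675 = -6293$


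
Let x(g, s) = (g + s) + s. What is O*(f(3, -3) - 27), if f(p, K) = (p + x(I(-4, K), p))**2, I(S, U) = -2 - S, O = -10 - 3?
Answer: -1222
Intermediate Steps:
O = -13
x(g, s) = g + 2*s
f(p, K) = (2 + 3*p)**2 (f(p, K) = (p + ((-2 - 1*(-4)) + 2*p))**2 = (p + ((-2 + 4) + 2*p))**2 = (p + (2 + 2*p))**2 = (2 + 3*p)**2)
O*(f(3, -3) - 27) = -13*((2 + 3*3)**2 - 27) = -13*((2 + 9)**2 - 27) = -13*(11**2 - 27) = -13*(121 - 27) = -13*94 = -1222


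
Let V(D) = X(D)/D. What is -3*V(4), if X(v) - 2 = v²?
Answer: -27/2 ≈ -13.500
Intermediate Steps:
X(v) = 2 + v²
V(D) = (2 + D²)/D
-3*V(4) = -3*(4 + 2/4) = -3*(4 + 2*(¼)) = -3*(4 + ½) = -3*9/2 = -27/2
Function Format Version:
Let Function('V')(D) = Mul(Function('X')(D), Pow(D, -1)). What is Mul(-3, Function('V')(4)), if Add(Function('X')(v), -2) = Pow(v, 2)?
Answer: Rational(-27, 2) ≈ -13.500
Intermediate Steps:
Function('X')(v) = Add(2, Pow(v, 2))
Function('V')(D) = Mul(Pow(D, -1), Add(2, Pow(D, 2))) (Function('V')(D) = Mul(Add(2, Pow(D, 2)), Pow(D, -1)) = Mul(Pow(D, -1), Add(2, Pow(D, 2))))
Mul(-3, Function('V')(4)) = Mul(-3, Add(4, Mul(2, Pow(4, -1)))) = Mul(-3, Add(4, Mul(2, Rational(1, 4)))) = Mul(-3, Add(4, Rational(1, 2))) = Mul(-3, Rational(9, 2)) = Rational(-27, 2)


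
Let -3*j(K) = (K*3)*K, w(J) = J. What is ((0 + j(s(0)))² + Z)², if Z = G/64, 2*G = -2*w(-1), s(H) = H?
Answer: 1/4096 ≈ 0.00024414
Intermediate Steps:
j(K) = -K² (j(K) = -K*3*K/3 = -3*K*K/3 = -K²)
G = 1 (G = (-2*(-1))/2 = (½)*2 = 1)
Z = 1/64 ≈ 0.015625
((0 + j(s(0)))² + Z)² = ((0 - 1*0²)² + 1/64)² = ((0 - 1*0)² + 1/64)² = ((0 + 0)² + 1/64)² = (0² + 1/64)² = (0 + 1/64)² = (1/64)² = 1/4096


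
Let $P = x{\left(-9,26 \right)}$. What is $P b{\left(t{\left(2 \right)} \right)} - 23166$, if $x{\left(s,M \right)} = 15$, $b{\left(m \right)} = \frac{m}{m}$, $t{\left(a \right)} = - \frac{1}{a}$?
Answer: $-23151$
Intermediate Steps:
$b{\left(m \right)} = 1$
$P = 15$
$P b{\left(t{\left(2 \right)} \right)} - 23166 = 15 \cdot 1 - 23166 = 15 - 23166 = -23151$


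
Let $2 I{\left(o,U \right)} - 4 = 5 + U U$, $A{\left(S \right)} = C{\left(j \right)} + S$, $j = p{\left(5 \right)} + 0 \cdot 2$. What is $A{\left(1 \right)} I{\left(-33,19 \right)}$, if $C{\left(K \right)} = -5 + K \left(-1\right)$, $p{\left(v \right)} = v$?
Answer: $-1665$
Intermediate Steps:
$j = 5$ ($j = 5 + 0 \cdot 2 = 5 + 0 = 5$)
$C{\left(K \right)} = -5 - K$
$A{\left(S \right)} = -10 + S$ ($A{\left(S \right)} = \left(-5 - 5\right) + S = -10 + S$)
$I{\left(o,U \right)} = \frac{9}{2} + \frac{U^{2}}{2}$ ($I{\left(o,U \right)} = 2 + \frac{5 + U U}{2} = 2 + \frac{5 + U^{2}}{2} = 2 + \left(\frac{5}{2} + \frac{U^{2}}{2}\right) = \frac{9}{2} + \frac{U^{2}}{2}$)
$A{\left(1 \right)} I{\left(-33,19 \right)} = \left(-10 + 1\right) \left(\frac{9}{2} + \frac{19^{2}}{2}\right) = - 9 \left(\frac{9}{2} + \frac{1}{2} \cdot 361\right) = - 9 \left(\frac{9}{2} + \frac{361}{2}\right) = \left(-9\right) 185 = -1665$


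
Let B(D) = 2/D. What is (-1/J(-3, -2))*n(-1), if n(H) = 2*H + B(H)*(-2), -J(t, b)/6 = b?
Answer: -1/6 ≈ -0.16667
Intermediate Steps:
J(t, b) = -6*b
n(H) = -4/H + 2*H (n(H) = 2*H + (2/H)*(-2) = 2*H - 4/H = -4/H + 2*H)
(-1/J(-3, -2))*n(-1) = (-1/((-6*(-2))))*(-4/(-1) + 2*(-1)) = (-1/12)*(-4*(-1) - 2) = (-1*1/12)*(4 - 2) = -1/12*2 = -1/6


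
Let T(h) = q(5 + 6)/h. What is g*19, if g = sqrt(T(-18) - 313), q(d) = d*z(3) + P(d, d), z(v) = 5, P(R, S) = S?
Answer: 95*I*sqrt(114)/3 ≈ 338.11*I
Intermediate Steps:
q(d) = 6*d (q(d) = d*5 + d = 5*d + d = 6*d)
T(h) = 66/h (T(h) = (6*(5 + 6))/h = (6*11)/h = 66/h)
g = 5*I*sqrt(114)/3 (g = sqrt(66/(-18) - 313) = sqrt(66*(-1/18) - 313) = sqrt(-11/3 - 313) = sqrt(-950/3) = 5*I*sqrt(114)/3 ≈ 17.795*I)
g*19 = (5*I*sqrt(114)/3)*19 = 95*I*sqrt(114)/3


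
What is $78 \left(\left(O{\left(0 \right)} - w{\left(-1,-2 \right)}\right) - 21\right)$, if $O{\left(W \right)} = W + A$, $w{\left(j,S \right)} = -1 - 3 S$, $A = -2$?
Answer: $-2184$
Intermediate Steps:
$O{\left(W \right)} = -2 + W$ ($O{\left(W \right)} = W - 2 = -2 + W$)
$78 \left(\left(O{\left(0 \right)} - w{\left(-1,-2 \right)}\right) - 21\right) = 78 \left(\left(\left(-2 + 0\right) - \left(-1 - -6\right)\right) - 21\right) = 78 \left(\left(-2 - \left(-1 + 6\right)\right) - 21\right) = 78 \left(\left(-2 - 5\right) - 21\right) = 78 \left(-7 - 21\right) = 78 \left(-28\right) = -2184$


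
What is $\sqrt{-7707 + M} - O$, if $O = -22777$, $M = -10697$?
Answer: $22777 + 2 i \sqrt{4601} \approx 22777.0 + 135.66 i$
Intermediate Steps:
$\sqrt{-7707 + M} - O = \sqrt{-7707 - 10697} - -22777 = \sqrt{-18404} + 22777 = 2 i \sqrt{4601} + 22777 = 22777 + 2 i \sqrt{4601}$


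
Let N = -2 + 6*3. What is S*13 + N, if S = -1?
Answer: 3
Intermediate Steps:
N = 16 (N = -2 + 18 = 16)
S*13 + N = -1*13 + 16 = -13 + 16 = 3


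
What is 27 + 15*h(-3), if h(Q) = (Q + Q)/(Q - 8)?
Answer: 387/11 ≈ 35.182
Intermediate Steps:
h(Q) = 2*Q/(-8 + Q) (h(Q) = (2*Q)/(-8 + Q) = 2*Q/(-8 + Q))
27 + 15*h(-3) = 27 + 15*(2*(-3)/(-8 - 3)) = 27 + 15*(2*(-3)/(-11)) = 27 + 15*(2*(-3)*(-1/11)) = 27 + 15*(6/11) = 27 + 90/11 = 387/11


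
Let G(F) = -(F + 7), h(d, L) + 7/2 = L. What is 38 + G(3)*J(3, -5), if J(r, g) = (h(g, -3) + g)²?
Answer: -2569/2 ≈ -1284.5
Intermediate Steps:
h(d, L) = -7/2 + L
G(F) = -7 - F (G(F) = -(7 + F) = -7 - F)
J(r, g) = (-13/2 + g)² (J(r, g) = ((-7/2 - 3) + g)² = (-13/2 + g)²)
38 + G(3)*J(3, -5) = 38 + (-7 - 1*3)*((-13 + 2*(-5))²/4) = 38 + (-7 - 3)*((-13 - 10)²/4) = 38 - 5*(-23)²/2 = 38 - 5*529/2 = 38 - 10*529/4 = 38 - 2645/2 = -2569/2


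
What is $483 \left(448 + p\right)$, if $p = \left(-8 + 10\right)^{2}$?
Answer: $218316$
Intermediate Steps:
$p = 4$ ($p = 2^{2} = 4$)
$483 \left(448 + p\right) = 483 \left(448 + 4\right) = 483 \cdot 452 = 218316$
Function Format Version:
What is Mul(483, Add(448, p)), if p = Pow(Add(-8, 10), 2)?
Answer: 218316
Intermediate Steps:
p = 4 (p = Pow(2, 2) = 4)
Mul(483, Add(448, p)) = Mul(483, Add(448, 4)) = Mul(483, 452) = 218316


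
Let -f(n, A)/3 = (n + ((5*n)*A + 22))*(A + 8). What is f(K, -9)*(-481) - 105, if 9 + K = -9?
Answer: -1174707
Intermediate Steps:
K = -18 (K = -9 - 9 = -18)
f(n, A) = -3*(8 + A)*(22 + n + 5*A*n) (f(n, A) = -3*(n + ((5*n)*A + 22))*(A + 8) = -3*(n + (5*A*n + 22))*(8 + A) = -3*(n + (22 + 5*A*n))*(8 + A) = -3*(22 + n + 5*A*n)*(8 + A) = -3*(8 + A)*(22 + n + 5*A*n))
f(K, -9)*(-481) - 105 = (-528 - 66*(-9) - 24*(-18) - 123*(-9)*(-18) - 15*(-18)*(-9)**2)*(-481) - 105 = (-528 + 594 + 432 - 19926 - 15*(-18)*81)*(-481) - 105 = (-528 + 594 + 432 - 19926 + 21870)*(-481) - 105 = 2442*(-481) - 105 = -1174602 - 105 = -1174707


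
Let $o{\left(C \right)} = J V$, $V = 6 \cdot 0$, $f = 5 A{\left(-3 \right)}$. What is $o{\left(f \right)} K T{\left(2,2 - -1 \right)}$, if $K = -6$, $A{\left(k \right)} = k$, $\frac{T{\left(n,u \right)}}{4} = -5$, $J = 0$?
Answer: $0$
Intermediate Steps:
$T{\left(n,u \right)} = -20$ ($T{\left(n,u \right)} = 4 \left(-5\right) = -20$)
$f = -15$ ($f = 5 \left(-3\right) = -15$)
$V = 0$
$o{\left(C \right)} = 0$ ($o{\left(C \right)} = 0 \cdot 0 = 0$)
$o{\left(f \right)} K T{\left(2,2 - -1 \right)} = 0 \left(-6\right) \left(-20\right) = 0 \left(-20\right) = 0$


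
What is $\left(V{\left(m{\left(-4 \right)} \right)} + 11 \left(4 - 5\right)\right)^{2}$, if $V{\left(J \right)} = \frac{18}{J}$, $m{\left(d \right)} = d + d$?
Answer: $\frac{2809}{16} \approx 175.56$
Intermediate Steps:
$m{\left(d \right)} = 2 d$
$\left(V{\left(m{\left(-4 \right)} \right)} + 11 \left(4 - 5\right)\right)^{2} = \left(\frac{18}{2 \left(-4\right)} + 11 \left(4 - 5\right)\right)^{2} = \left(\frac{18}{-8} + 11 \left(-1\right)\right)^{2} = \left(18 \left(- \frac{1}{8}\right) - 11\right)^{2} = \left(- \frac{9}{4} - 11\right)^{2} = \left(- \frac{53}{4}\right)^{2} = \frac{2809}{16}$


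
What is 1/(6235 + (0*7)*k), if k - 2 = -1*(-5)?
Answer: 1/6235 ≈ 0.00016038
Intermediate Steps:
k = 7 (k = 2 - 1*(-5) = 2 + 5 = 7)
1/(6235 + (0*7)*k) = 1/(6235 + (0*7)*7) = 1/(6235 + 0*7) = 1/(6235 + 0) = 1/6235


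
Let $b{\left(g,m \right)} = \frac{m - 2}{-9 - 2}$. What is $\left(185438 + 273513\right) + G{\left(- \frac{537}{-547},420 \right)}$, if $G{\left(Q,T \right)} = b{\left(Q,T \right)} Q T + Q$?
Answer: $\frac{242476214}{547} \approx 4.4328 \cdot 10^{5}$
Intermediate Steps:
$b{\left(g,m \right)} = \frac{2}{11} - \frac{m}{11}$ ($b{\left(g,m \right)} = \frac{-2 + m}{-11} = \left(-2 + m\right) \left(- \frac{1}{11}\right) = \frac{2}{11} - \frac{m}{11}$)
$G{\left(Q,T \right)} = Q + Q T \left(\frac{2}{11} - \frac{T}{11}\right)$ ($G{\left(Q,T \right)} = \left(\frac{2}{11} - \frac{T}{11}\right) Q T + Q = Q \left(\frac{2}{11} - \frac{T}{11}\right) T + Q = Q T \left(\frac{2}{11} - \frac{T}{11}\right) + Q = Q + Q T \left(\frac{2}{11} - \frac{T}{11}\right)$)
$\left(185438 + 273513\right) + G{\left(- \frac{537}{-547},420 \right)} = \left(185438 + 273513\right) - \frac{- \frac{537}{-547} \left(-11 + 420 \left(-2 + 420\right)\right)}{11} = 458951 - \frac{\left(-537\right) \left(- \frac{1}{547}\right) \left(-11 + 420 \cdot 418\right)}{11} = 458951 - \frac{537 \left(-11 + 175560\right)}{6017} = 458951 - \frac{537}{6017} \cdot 175549 = 458951 - \frac{8569983}{547} = \frac{242476214}{547}$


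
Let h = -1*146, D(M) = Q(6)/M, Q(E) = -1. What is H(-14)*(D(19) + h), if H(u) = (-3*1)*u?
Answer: -116550/19 ≈ -6134.2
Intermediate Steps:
H(u) = -3*u
D(M) = -1/M
h = -146
H(-14)*(D(19) + h) = (-3*(-14))*(-1/19 - 146) = 42*(-1*1/19 - 146) = 42*(-1/19 - 146) = 42*(-2775/19) = -116550/19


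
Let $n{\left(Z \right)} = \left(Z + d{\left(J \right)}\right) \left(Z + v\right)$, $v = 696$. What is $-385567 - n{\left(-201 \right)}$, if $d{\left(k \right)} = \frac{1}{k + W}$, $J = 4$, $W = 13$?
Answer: $- \frac{4863719}{17} \approx -2.861 \cdot 10^{5}$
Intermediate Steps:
$d{\left(k \right)} = \frac{1}{13 + k}$ ($d{\left(k \right)} = \frac{1}{k + 13} = \frac{1}{13 + k}$)
$n{\left(Z \right)} = \left(696 + Z\right) \left(\frac{1}{17} + Z\right)$ ($n{\left(Z \right)} = \left(Z + \frac{1}{13 + 4}\right) \left(Z + 696\right) = \left(Z + \frac{1}{17}\right) \left(696 + Z\right) = \left(\frac{1}{17} + Z\right) \left(696 + Z\right) = \left(696 + Z\right) \left(\frac{1}{17} + Z\right)$)
$-385567 - n{\left(-201 \right)} = -385567 - \left(\frac{696}{17} + \left(-201\right)^{2} + \frac{11833}{17} \left(-201\right)\right) = -385567 - \left(\frac{696}{17} + 40401 - \frac{2378433}{17}\right) = -385567 - - \frac{1690920}{17} = -385567 + \frac{1690920}{17} = - \frac{4863719}{17}$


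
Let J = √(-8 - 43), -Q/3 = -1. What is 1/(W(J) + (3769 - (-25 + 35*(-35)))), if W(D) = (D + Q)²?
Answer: 553/2752485 - 2*I*√51/8257455 ≈ 0.00020091 - 1.7297e-6*I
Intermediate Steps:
Q = 3 (Q = -3*(-1) = 3)
J = I*√51 (J = √(-51) = I*√51 ≈ 7.1414*I)
W(D) = (3 + D)² (W(D) = (D + 3)² = (3 + D)²)
1/(W(J) + (3769 - (-25 + 35*(-35)))) = 1/((3 + I*√51)² + (3769 - (-25 + 35*(-35)))) = 1/((3 + I*√51)² + (3769 - (-25 - 1225))) = 1/((3 + I*√51)² + (3769 - 1*(-1250))) = 1/((3 + I*√51)² + (3769 + 1250)) = 1/((3 + I*√51)² + 5019) = 1/(5019 + (3 + I*√51)²)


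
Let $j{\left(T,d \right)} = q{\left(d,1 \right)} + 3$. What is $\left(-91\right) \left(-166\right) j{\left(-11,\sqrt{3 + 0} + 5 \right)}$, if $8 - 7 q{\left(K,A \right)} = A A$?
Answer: $60424$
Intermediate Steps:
$q{\left(K,A \right)} = \frac{8}{7} - \frac{A^{2}}{7}$ ($q{\left(K,A \right)} = \frac{8}{7} - \frac{A A}{7} = \frac{8}{7} - \frac{A^{2}}{7}$)
$j{\left(T,d \right)} = 4$ ($j{\left(T,d \right)} = \left(\frac{8}{7} - \frac{1^{2}}{7}\right) + 3 = \left(\frac{8}{7} - \frac{1}{7}\right) + 3 = 1 + 3 = 4$)
$\left(-91\right) \left(-166\right) j{\left(-11,\sqrt{3 + 0} + 5 \right)} = \left(-91\right) \left(-166\right) 4 = 15106 \cdot 4 = 60424$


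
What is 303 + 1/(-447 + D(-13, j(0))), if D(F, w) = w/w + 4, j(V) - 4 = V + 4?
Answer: 133925/442 ≈ 303.00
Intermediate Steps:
j(V) = 8 + V (j(V) = 4 + (V + 4) = 4 + (4 + V) = 8 + V)
D(F, w) = 5 (D(F, w) = 1 + 4 = 5)
303 + 1/(-447 + D(-13, j(0))) = 303 + 1/(-447 + 5) = 303 + 1/(-442) = 303 - 1/442 = 133925/442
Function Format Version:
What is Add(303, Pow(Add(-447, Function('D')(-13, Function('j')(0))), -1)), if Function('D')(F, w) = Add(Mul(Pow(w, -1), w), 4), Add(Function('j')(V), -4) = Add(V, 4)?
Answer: Rational(133925, 442) ≈ 303.00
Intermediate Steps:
Function('j')(V) = Add(8, V) (Function('j')(V) = Add(4, Add(V, 4)) = Add(4, Add(4, V)) = Add(8, V))
Function('D')(F, w) = 5 (Function('D')(F, w) = Add(1, 4) = 5)
Add(303, Pow(Add(-447, Function('D')(-13, Function('j')(0))), -1)) = Add(303, Pow(Add(-447, 5), -1)) = Add(303, Pow(-442, -1)) = Add(303, Rational(-1, 442)) = Rational(133925, 442)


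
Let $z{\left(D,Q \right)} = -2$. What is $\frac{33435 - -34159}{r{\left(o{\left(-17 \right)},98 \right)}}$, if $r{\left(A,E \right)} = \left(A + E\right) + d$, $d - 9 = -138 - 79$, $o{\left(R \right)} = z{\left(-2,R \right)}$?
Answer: $- \frac{33797}{56} \approx -603.52$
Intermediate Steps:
$o{\left(R \right)} = -2$
$d = -208$ ($d = 9 - 217 = -208$)
$r{\left(A,E \right)} = -208 + A + E$ ($r{\left(A,E \right)} = \left(A + E\right) - 208 = -208 + A + E$)
$\frac{33435 - -34159}{r{\left(o{\left(-17 \right)},98 \right)}} = \frac{33435 - -34159}{-208 - 2 + 98} = \frac{33435 + 34159}{-112} = 67594 \left(- \frac{1}{112}\right) = - \frac{33797}{56}$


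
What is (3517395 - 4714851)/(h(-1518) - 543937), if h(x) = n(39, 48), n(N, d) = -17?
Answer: 199576/90659 ≈ 2.2014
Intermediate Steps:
h(x) = -17
(3517395 - 4714851)/(h(-1518) - 543937) = (3517395 - 4714851)/(-17 - 543937) = -1197456/(-543954) = -1197456*(-1/543954) = 199576/90659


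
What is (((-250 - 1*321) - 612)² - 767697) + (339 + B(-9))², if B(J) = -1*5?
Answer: 743348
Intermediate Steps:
B(J) = -5
(((-250 - 1*321) - 612)² - 767697) + (339 + B(-9))² = (((-250 - 1*321) - 612)² - 767697) + (339 - 5)² = (((-250 - 321) - 612)² - 767697) + 334² = ((-571 - 612)² - 767697) + 111556 = ((-1183)² - 767697) + 111556 = (1399489 - 767697) + 111556 = 631792 + 111556 = 743348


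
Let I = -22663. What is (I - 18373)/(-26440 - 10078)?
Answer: 20518/18259 ≈ 1.1237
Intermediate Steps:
(I - 18373)/(-26440 - 10078) = (-22663 - 18373)/(-26440 - 10078) = -41036/(-36518) = -41036*(-1/36518) = 20518/18259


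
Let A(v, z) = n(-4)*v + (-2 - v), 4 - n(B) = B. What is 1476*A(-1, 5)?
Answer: -13284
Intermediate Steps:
n(B) = 4 - B
A(v, z) = -2 + 7*v (A(v, z) = (4 - 1*(-4))*v + (-2 - v) = (4 + 4)*v + (-2 - v) = 8*v + (-2 - v) = -2 + 7*v)
1476*A(-1, 5) = 1476*(-2 + 7*(-1)) = 1476*(-2 - 7) = 1476*(-9) = -13284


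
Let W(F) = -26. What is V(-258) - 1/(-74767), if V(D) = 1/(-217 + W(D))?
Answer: -74524/18168381 ≈ -0.0041019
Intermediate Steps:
V(D) = -1/243 (V(D) = 1/(-217 - 26) = 1/(-243) = -1/243)
V(-258) - 1/(-74767) = -1/243 - 1/(-74767) = -1/243 - 1*(-1/74767) = -1/243 + 1/74767 = -74524/18168381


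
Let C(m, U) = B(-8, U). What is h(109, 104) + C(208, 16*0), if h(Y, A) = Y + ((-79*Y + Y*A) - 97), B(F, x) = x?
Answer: 2737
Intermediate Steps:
C(m, U) = U
h(Y, A) = -97 - 78*Y + A*Y (h(Y, A) = Y + ((-79*Y + A*Y) - 97) = Y + (-97 - 79*Y + A*Y) = -97 - 78*Y + A*Y)
h(109, 104) + C(208, 16*0) = (-97 - 78*109 + 104*109) + 16*0 = (-97 - 8502 + 11336) + 0 = 2737 + 0 = 2737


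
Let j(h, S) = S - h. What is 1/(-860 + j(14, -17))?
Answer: -1/891 ≈ -0.0011223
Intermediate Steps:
1/(-860 + j(14, -17)) = 1/(-860 + (-17 - 1*14)) = 1/(-860 + (-17 - 14)) = 1/(-860 - 31) = 1/(-891) = -1/891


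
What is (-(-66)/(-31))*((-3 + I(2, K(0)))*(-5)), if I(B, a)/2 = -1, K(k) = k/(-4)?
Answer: -1650/31 ≈ -53.226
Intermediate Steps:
K(k) = -k/4 (K(k) = k*(-1/4) = -k/4)
I(B, a) = -2 (I(B, a) = 2*(-1) = -2)
(-(-66)/(-31))*((-3 + I(2, K(0)))*(-5)) = (-(-66)/(-31))*((-3 - 2)*(-5)) = (-(-66)*(-1)/31)*(-5*(-5)) = -2*33/31*25 = -66/31*25 = -1650/31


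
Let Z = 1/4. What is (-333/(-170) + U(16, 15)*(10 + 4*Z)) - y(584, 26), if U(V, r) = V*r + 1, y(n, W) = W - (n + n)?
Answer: 645143/170 ≈ 3795.0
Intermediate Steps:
Z = ¼ ≈ 0.25000
y(n, W) = W - 2*n
U(V, r) = 1 + V*r
(-333/(-170) + U(16, 15)*(10 + 4*Z)) - y(584, 26) = (-333/(-170) + (1 + 16*15)*(10 + 4*(¼))) - (26 - 2*584) = (-333*(-1/170) + (1 + 240)*(10 + 1)) - (26 - 1168) = (333/170 + 241*11) - 1*(-1142) = (333/170 + 2651) + 1142 = 451003/170 + 1142 = 645143/170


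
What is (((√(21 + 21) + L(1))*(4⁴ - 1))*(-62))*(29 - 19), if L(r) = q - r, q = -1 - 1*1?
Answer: 474300 - 158100*√42 ≈ -5.5031e+5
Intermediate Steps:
q = -2 (q = -1 - 1 = -2)
L(r) = -2 - r
(((√(21 + 21) + L(1))*(4⁴ - 1))*(-62))*(29 - 19) = (((√(21 + 21) + (-2 - 1*1))*(4⁴ - 1))*(-62))*(29 - 19) = (((√42 + (-2 - 1))*(256 - 1))*(-62))*10 = (((√42 - 3)*255)*(-62))*10 = (((-3 + √42)*255)*(-62))*10 = ((-765 + 255*√42)*(-62))*10 = (47430 - 15810*√42)*10 = 474300 - 158100*√42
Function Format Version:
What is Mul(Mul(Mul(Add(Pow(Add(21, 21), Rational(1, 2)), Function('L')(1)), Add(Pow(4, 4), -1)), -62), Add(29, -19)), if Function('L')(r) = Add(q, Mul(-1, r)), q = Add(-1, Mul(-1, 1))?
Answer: Add(474300, Mul(-158100, Pow(42, Rational(1, 2)))) ≈ -5.5031e+5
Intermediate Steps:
q = -2 (q = Add(-1, -1) = -2)
Function('L')(r) = Add(-2, Mul(-1, r))
Mul(Mul(Mul(Add(Pow(Add(21, 21), Rational(1, 2)), Function('L')(1)), Add(Pow(4, 4), -1)), -62), Add(29, -19)) = Mul(Mul(Mul(Add(Pow(Add(21, 21), Rational(1, 2)), Add(-2, Mul(-1, 1))), Add(Pow(4, 4), -1)), -62), Add(29, -19)) = Mul(Mul(Mul(Add(Pow(42, Rational(1, 2)), Add(-2, -1)), Add(256, -1)), -62), 10) = Mul(Mul(Mul(Add(Pow(42, Rational(1, 2)), -3), 255), -62), 10) = Mul(Mul(Mul(Add(-3, Pow(42, Rational(1, 2))), 255), -62), 10) = Mul(Mul(Add(-765, Mul(255, Pow(42, Rational(1, 2)))), -62), 10) = Mul(Add(47430, Mul(-15810, Pow(42, Rational(1, 2)))), 10) = Add(474300, Mul(-158100, Pow(42, Rational(1, 2))))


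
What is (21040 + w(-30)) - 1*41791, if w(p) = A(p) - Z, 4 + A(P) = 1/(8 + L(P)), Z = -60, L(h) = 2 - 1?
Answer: -186254/9 ≈ -20695.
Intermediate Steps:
L(h) = 1
A(P) = -35/9 (A(P) = -4 + 1/(8 + 1) = -4 + 1/9 = -4 + ⅑ = -35/9)
w(p) = 505/9 (w(p) = -35/9 - 1*(-60) = -35/9 + 60 = 505/9)
(21040 + w(-30)) - 1*41791 = (21040 + 505/9) - 1*41791 = 189865/9 - 41791 = -186254/9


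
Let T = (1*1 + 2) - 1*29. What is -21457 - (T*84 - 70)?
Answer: -19203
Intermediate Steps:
T = -26 (T = (1 + 2) - 29 = 3 - 29 = -26)
-21457 - (T*84 - 70) = -21457 - (-26*84 - 70) = -21457 - (-2184 - 70) = -21457 - 1*(-2254) = -21457 + 2254 = -19203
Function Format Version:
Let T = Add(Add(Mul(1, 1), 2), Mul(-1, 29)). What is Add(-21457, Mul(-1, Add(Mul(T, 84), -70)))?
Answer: -19203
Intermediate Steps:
T = -26 (T = Add(Add(1, 2), -29) = Add(3, -29) = -26)
Add(-21457, Mul(-1, Add(Mul(T, 84), -70))) = Add(-21457, Mul(-1, Add(Mul(-26, 84), -70))) = Add(-21457, Mul(-1, Add(-2184, -70))) = Add(-21457, Mul(-1, -2254)) = Add(-21457, 2254) = -19203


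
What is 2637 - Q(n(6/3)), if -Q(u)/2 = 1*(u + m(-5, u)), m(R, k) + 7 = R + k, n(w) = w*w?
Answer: 2629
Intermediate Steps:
n(w) = w²
m(R, k) = -7 + R + k (m(R, k) = -7 + (R + k) = -7 + R + k)
Q(u) = 24 - 4*u (Q(u) = -2*(u + (-7 - 5 + u)) = -2*(u + (-12 + u)) = -2*(-12 + 2*u) = 24 - 4*u)
2637 - Q(n(6/3)) = 2637 - (24 - 4*(6/3)²) = 2637 - (24 - 4*(6*(⅓))²) = 2637 - (24 - 4*2²) = 2637 - (24 - 4*4) = 2637 - (24 - 16) = 2637 - 1*8 = 2637 - 8 = 2629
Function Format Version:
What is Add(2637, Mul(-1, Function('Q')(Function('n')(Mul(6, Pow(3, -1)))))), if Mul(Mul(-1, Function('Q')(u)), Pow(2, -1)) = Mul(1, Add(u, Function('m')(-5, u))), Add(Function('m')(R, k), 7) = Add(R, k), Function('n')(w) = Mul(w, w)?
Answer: 2629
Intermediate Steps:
Function('n')(w) = Pow(w, 2)
Function('m')(R, k) = Add(-7, R, k) (Function('m')(R, k) = Add(-7, Add(R, k)) = Add(-7, R, k))
Function('Q')(u) = Add(24, Mul(-4, u)) (Function('Q')(u) = Mul(-2, Mul(1, Add(u, Add(-7, -5, u)))) = Mul(-2, Mul(1, Add(u, Add(-12, u)))) = Mul(-2, Mul(1, Add(-12, Mul(2, u)))) = Mul(-2, Add(-12, Mul(2, u))) = Add(24, Mul(-4, u)))
Add(2637, Mul(-1, Function('Q')(Function('n')(Mul(6, Pow(3, -1)))))) = Add(2637, Mul(-1, Add(24, Mul(-4, Pow(Mul(6, Pow(3, -1)), 2))))) = Add(2637, Mul(-1, Add(24, Mul(-4, Pow(Mul(6, Rational(1, 3)), 2))))) = Add(2637, Mul(-1, Add(24, Mul(-4, Pow(2, 2))))) = Add(2637, Mul(-1, Add(24, Mul(-4, 4)))) = Add(2637, Mul(-1, Add(24, -16))) = Add(2637, Mul(-1, 8)) = Add(2637, -8) = 2629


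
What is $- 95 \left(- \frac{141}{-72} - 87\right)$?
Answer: $\frac{193895}{24} \approx 8079.0$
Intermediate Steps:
$- 95 \left(- \frac{141}{-72} - 87\right) = - 95 \left(\left(-141\right) \left(- \frac{1}{72}\right) - 87\right) = - 95 \left(\frac{47}{24} - 87\right) = \left(-95\right) \left(- \frac{2041}{24}\right) = \frac{193895}{24}$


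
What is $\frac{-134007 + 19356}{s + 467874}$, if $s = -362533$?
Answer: $- \frac{114651}{105341} \approx -1.0884$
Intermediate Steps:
$\frac{-134007 + 19356}{s + 467874} = \frac{-134007 + 19356}{-362533 + 467874} = - \frac{114651}{105341}$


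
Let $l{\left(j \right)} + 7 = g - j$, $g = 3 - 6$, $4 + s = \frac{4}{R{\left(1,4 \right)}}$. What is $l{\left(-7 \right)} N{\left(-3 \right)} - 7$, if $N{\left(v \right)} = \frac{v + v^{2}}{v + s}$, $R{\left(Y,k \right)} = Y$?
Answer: $-1$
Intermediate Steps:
$s = 0$ ($s = -4 + \frac{4}{1} = -4 + 4 \cdot 1 = -4 + 4 = 0$)
$g = -3$ ($g = 3 - 6 = -3$)
$N{\left(v \right)} = \frac{v + v^{2}}{v}$ ($N{\left(v \right)} = \frac{v + v^{2}}{v + 0} = \frac{v + v^{2}}{v}$)
$l{\left(j \right)} = -10 - j$ ($l{\left(j \right)} = -7 - \left(3 + j\right) = -10 - j$)
$l{\left(-7 \right)} N{\left(-3 \right)} - 7 = \left(-10 - -7\right) \left(1 - 3\right) - 7 = \left(-10 + 7\right) \left(-2\right) - 7 = \left(-3\right) \left(-2\right) - 7 = 6 - 7 = -1$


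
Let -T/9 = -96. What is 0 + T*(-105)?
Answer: -90720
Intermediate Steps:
T = 864 (T = -9*(-96) = 864)
0 + T*(-105) = 0 + 864*(-105) = 0 - 90720 = -90720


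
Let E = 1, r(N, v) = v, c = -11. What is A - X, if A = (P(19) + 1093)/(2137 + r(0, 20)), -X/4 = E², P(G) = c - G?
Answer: 9691/2157 ≈ 4.4928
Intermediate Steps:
P(G) = -11 - G
X = -4 (X = -4*1² = -4*1 = -4)
A = 1063/2157 (A = ((-11 - 1*19) + 1093)/(2137 + 20) = ((-11 - 19) + 1093)/2157 = (-30 + 1093)*(1/2157) = 1063*(1/2157) = 1063/2157 ≈ 0.49281)
A - X = 1063/2157 - 1*(-4) = 1063/2157 + 4 = 9691/2157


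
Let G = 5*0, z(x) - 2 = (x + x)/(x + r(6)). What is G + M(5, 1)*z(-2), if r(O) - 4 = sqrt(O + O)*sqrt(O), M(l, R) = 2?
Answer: 72/17 - 12*sqrt(2)/17 ≈ 3.2370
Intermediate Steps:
r(O) = 4 + O*sqrt(2) (r(O) = 4 + sqrt(O + O)*sqrt(O) = 4 + sqrt(2*O)*sqrt(O) = 4 + (sqrt(2)*sqrt(O))*sqrt(O) = 4 + O*sqrt(2))
z(x) = 2 + 2*x/(4 + x + 6*sqrt(2)) (z(x) = 2 + (x + x)/(x + (4 + 6*sqrt(2))) = 2 + (2*x)/(4 + x + 6*sqrt(2)) = 2 + 2*x/(4 + x + 6*sqrt(2)))
G = 0
G + M(5, 1)*z(-2) = 0 + 2*(4*(2 - 2 + 3*sqrt(2))/(4 - 2 + 6*sqrt(2))) = 0 + 2*(4*(3*sqrt(2))/(2 + 6*sqrt(2))) = 0 + 2*(12*sqrt(2)/(2 + 6*sqrt(2))) = 0 + 24*sqrt(2)/(2 + 6*sqrt(2)) = 24*sqrt(2)/(2 + 6*sqrt(2))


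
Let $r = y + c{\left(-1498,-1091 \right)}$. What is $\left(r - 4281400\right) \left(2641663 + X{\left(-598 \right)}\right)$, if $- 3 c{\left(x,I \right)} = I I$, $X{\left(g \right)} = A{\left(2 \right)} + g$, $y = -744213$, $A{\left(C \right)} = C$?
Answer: $- \frac{42962553817040}{3} \approx -1.4321 \cdot 10^{13}$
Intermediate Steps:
$X{\left(g \right)} = 2 + g$
$c{\left(x,I \right)} = - \frac{I^{2}}{3}$ ($c{\left(x,I \right)} = - \frac{I I}{3} = - \frac{I^{2}}{3}$)
$r = - \frac{3422920}{3}$ ($r = -744213 - \frac{\left(-1091\right)^{2}}{3} = -744213 - \frac{1190281}{3} = - \frac{3422920}{3} \approx -1.141 \cdot 10^{6}$)
$\left(r - 4281400\right) \left(2641663 + X{\left(-598 \right)}\right) = \left(- \frac{3422920}{3} - 4281400\right) \left(2641663 + \left(2 - 598\right)\right) = \left(- \frac{3422920}{3} - 4281400\right) \left(2641663 - 596\right) = \left(- \frac{3422920}{3} - 4281400\right) 2641067 = \left(- \frac{16267120}{3}\right) 2641067 = - \frac{42962553817040}{3}$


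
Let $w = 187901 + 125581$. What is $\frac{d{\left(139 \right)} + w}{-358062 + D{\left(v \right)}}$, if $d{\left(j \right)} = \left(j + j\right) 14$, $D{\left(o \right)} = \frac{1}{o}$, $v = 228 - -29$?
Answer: $- \frac{81565118}{92021933} \approx -0.88637$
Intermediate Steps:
$w = 313482$
$v = 257$ ($v = 228 + 29 = 257$)
$d{\left(j \right)} = 28 j$ ($d{\left(j \right)} = 2 j 14 = 28 j$)
$\frac{d{\left(139 \right)} + w}{-358062 + D{\left(v \right)}} = \frac{28 \cdot 139 + 313482}{-358062 + \frac{1}{257}} = \frac{3892 + 313482}{-358062 + \frac{1}{257}} = \frac{317374}{- \frac{92021933}{257}} = 317374 \left(- \frac{257}{92021933}\right) = - \frac{81565118}{92021933}$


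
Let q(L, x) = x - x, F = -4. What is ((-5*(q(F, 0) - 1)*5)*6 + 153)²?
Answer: 91809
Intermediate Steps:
q(L, x) = 0
((-5*(q(F, 0) - 1)*5)*6 + 153)² = ((-5*(0 - 1)*5)*6 + 153)² = ((-5*(-1)*5)*6 + 153)² = ((5*5)*6 + 153)² = (25*6 + 153)² = (150 + 153)² = 303² = 91809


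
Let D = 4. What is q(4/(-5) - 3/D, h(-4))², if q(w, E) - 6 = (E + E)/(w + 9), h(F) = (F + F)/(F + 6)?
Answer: 538756/22201 ≈ 24.267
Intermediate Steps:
h(F) = 2*F/(6 + F) (h(F) = (2*F)/(6 + F) = 2*F/(6 + F))
q(w, E) = 6 + 2*E/(9 + w) (q(w, E) = 6 + (E + E)/(w + 9) = 6 + (2*E)/(9 + w) = 6 + 2*E/(9 + w))
q(4/(-5) - 3/D, h(-4))² = (2*(27 + 2*(-4)/(6 - 4) + 3*(4/(-5) - 3/4))/(9 + (4/(-5) - 3/4)))² = (2*(27 + 2*(-4)/2 + 3*(4*(-⅕) - 3*¼))/(9 + (4*(-⅕) - 3*¼)))² = (2*(27 + 2*(-4)*(½) + 3*(-⅘ - ¾))/(9 + (-⅘ - ¾)))² = (2*(27 - 4 + 3*(-31/20))/(9 - 31/20))² = (2*(27 - 4 - 93/20)/(149/20))² = (2*(20/149)*(367/20))² = (734/149)² = 538756/22201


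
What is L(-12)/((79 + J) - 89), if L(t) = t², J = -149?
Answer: -48/53 ≈ -0.90566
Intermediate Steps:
L(-12)/((79 + J) - 89) = (-12)²/((79 - 149) - 89) = 144/(-70 - 89) = 144/(-159) = 144*(-1/159) = -48/53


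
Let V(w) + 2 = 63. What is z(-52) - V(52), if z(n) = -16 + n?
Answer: -129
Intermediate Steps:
V(w) = 61 (V(w) = -2 + 63 = 61)
z(-52) - V(52) = (-16 - 52) - 1*61 = -68 - 61 = -129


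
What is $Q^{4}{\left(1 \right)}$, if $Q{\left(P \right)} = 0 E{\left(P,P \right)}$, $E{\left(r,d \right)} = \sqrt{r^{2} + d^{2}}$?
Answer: $0$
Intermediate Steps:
$E{\left(r,d \right)} = \sqrt{d^{2} + r^{2}}$
$Q{\left(P \right)} = 0$ ($Q{\left(P \right)} = 0 \sqrt{P^{2} + P^{2}} = 0 \sqrt{2 P^{2}} = 0 \sqrt{2} \sqrt{P^{2}} = 0$)
$Q^{4}{\left(1 \right)} = 0^{4} = 0$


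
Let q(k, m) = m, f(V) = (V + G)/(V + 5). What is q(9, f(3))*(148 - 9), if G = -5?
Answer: -139/4 ≈ -34.750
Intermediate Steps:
f(V) = (-5 + V)/(5 + V) (f(V) = (V - 5)/(V + 5) = (-5 + V)/(5 + V))
q(9, f(3))*(148 - 9) = ((-5 + 3)/(5 + 3))*(148 - 9) = (-2/8)*139 = ((⅛)*(-2))*139 = -¼*139 = -139/4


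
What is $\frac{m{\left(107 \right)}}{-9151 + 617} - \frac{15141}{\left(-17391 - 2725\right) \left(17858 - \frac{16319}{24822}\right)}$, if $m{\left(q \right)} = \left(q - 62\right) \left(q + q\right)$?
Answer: $- \frac{1262688950487969}{1119022847734006} \approx -1.1284$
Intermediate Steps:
$m{\left(q \right)} = 2 q \left(-62 + q\right)$ ($m{\left(q \right)} = \left(-62 + q\right) 2 q = 2 q \left(-62 + q\right)$)
$\frac{m{\left(107 \right)}}{-9151 + 617} - \frac{15141}{\left(-17391 - 2725\right) \left(17858 - \frac{16319}{24822}\right)} = \frac{2 \cdot 107 \left(-62 + 107\right)}{-9151 + 617} - \frac{15141}{\left(-17391 - 2725\right) \left(17858 - \frac{16319}{24822}\right)} = \frac{2 \cdot 107 \cdot 45}{-8534} - \frac{15141}{\left(-20116\right) \left(17858 - \frac{16319}{24822}\right)} = 9630 \left(- \frac{1}{8534}\right) - \frac{15141}{\left(-20116\right) \left(17858 - \frac{16319}{24822}\right)} = - \frac{4815}{4267} - \frac{15141}{\left(-20116\right) \frac{443254957}{24822}} = - \frac{4815}{4267} - \frac{15141}{- \frac{4458258357506}{12411}} = - \frac{4815}{4267} - - \frac{187914951}{4458258357506} = - \frac{4815}{4267} + \frac{187914951}{4458258357506} = - \frac{1262688950487969}{1119022847734006}$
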